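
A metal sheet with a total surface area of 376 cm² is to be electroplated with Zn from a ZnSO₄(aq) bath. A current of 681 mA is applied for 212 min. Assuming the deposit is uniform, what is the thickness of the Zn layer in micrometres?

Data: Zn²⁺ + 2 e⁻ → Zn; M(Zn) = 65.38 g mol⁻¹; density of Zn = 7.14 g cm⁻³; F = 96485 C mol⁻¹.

10.9 μm

Q = I·t = 0.6810 × 12720 = 8662 C; n(e⁻) = 0.08978 mol.
n(Zn) = n(e⁻)/2 = 0.04489 mol, so m = 0.04489 × 65.38 = 2.935 g.
Volume = m/ρ = 2.935 / 7.14 = 0.4110 cm³.
Thickness = V/A = 0.4110 / 376 = 0.00109 cm = 10.9 μm.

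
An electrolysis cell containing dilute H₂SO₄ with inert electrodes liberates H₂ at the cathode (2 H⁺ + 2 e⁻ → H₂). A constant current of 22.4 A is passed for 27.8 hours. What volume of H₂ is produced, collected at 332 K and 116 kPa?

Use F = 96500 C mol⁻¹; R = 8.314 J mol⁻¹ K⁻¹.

276 L

Q = I·t = 22.40 A × 100080 s = 2242000 C.
n(e⁻) = Q/F = 2242000 / 96500 = 23.23 mol.
2 electrons are transferred per H₂ molecule, so n(H₂) = 23.23 / 2 = 11.62 mol.
V = nRT/P = (11.62 × 8.314 × 332) / (116 × 10³ Pa) = 0.276 m³ = 276 L.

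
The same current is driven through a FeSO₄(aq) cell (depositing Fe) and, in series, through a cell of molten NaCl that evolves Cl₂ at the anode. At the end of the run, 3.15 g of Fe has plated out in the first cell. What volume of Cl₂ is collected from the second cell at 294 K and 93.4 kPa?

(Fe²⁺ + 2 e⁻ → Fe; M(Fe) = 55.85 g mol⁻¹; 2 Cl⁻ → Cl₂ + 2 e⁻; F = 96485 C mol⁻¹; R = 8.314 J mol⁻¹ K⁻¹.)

1.48 L

n(Fe) = 3.15 / 55.85 = 0.05640 mol, so n(e⁻) = 2 × 0.05640 = 0.1128 mol.
The cells are in series, so the same 0.1128 mol of electrons passes through the second cell.
2 Cl⁻ → Cl₂ + 2 e⁻ — 2 mol e⁻ per mol Cl₂, so n(Cl₂) = 0.1128/2 = 0.05640 mol.
V = nRT/P = (0.05640 × 8.314 × 294) / (93.4 × 10³) = 0.00148 m³ = 1.48 L.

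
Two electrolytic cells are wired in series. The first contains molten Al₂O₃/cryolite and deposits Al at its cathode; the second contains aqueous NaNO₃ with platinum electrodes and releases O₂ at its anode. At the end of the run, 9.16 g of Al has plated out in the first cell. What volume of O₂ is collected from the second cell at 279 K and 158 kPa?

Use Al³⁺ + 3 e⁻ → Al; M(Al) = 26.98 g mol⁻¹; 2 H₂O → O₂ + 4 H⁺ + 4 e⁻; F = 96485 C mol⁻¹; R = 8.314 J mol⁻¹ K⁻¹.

3.74 L

n(Al) = 9.16 / 26.98 = 0.3395 mol, so n(e⁻) = 3 × 0.3395 = 1.019 mol.
The cells are in series, so the same 1.019 mol of electrons passes through the second cell.
2 H₂O → O₂ + 4 H⁺ + 4 e⁻ — 4 mol e⁻ per mol O₂, so n(O₂) = 1.019/4 = 0.2546 mol.
V = nRT/P = (0.2546 × 8.314 × 279) / (158 × 10³) = 0.00374 m³ = 3.74 L.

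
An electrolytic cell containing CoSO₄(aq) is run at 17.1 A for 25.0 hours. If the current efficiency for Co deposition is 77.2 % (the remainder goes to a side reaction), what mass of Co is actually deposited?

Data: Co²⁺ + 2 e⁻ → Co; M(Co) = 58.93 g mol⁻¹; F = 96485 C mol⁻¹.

Q = I·t = 17.10 × 90000 = 1539000 C.
n(e⁻) = 1539000/96485 = 15.95 mol; theoretically n(Co) = 15.95/2 = 7.975 mol, m_theo = 470.0 g.
At 77.2 % efficiency, m_actual = 0.772 × 470.0 = 363 g.

363 g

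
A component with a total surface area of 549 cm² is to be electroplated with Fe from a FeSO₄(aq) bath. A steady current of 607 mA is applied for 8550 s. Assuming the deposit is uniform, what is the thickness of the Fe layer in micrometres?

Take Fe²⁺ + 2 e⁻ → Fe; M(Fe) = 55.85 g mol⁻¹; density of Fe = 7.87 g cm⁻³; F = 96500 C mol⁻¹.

Q = I·t = 0.6070 × 8550.0 = 5190 C; n(e⁻) = 0.05378 mol.
n(Fe) = n(e⁻)/2 = 0.02689 mol, so m = 0.02689 × 55.85 = 1.502 g.
Volume = m/ρ = 1.502 / 7.87 = 0.1908 cm³.
Thickness = V/A = 0.1908 / 549 = 3.48 × 10⁻⁴ cm = 3.48 μm.

3.48 μm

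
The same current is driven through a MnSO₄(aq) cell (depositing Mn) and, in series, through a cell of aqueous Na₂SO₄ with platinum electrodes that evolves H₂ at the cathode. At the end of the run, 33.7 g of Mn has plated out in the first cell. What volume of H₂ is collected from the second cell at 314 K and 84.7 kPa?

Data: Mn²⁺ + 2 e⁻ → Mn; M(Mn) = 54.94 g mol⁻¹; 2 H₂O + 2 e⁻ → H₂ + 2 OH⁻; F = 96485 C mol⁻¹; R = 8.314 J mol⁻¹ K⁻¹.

n(Mn) = 33.7 / 54.94 = 0.6134 mol, so n(e⁻) = 2 × 0.6134 = 1.227 mol.
The cells are in series, so the same 1.227 mol of electrons passes through the second cell.
2 H₂O + 2 e⁻ → H₂ + 2 OH⁻ — 2 mol e⁻ per mol H₂, so n(H₂) = 1.227/2 = 0.6134 mol.
V = nRT/P = (0.6134 × 8.314 × 314) / (84.7 × 10³) = 0.0189 m³ = 18.9 L.

18.9 L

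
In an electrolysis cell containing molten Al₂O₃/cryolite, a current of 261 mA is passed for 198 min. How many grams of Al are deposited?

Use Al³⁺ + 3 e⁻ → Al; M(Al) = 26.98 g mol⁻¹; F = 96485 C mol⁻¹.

0.289 g

Q = I·t = 0.2610 A × 11880 s = 3101 C.
n(e⁻) = Q/F = 3101 / 96485 = 0.03214 mol.
Al³⁺ + 3 e⁻ → Al, so n(Al) = n(e⁻)/3 = 0.01071 mol.
m = n·M = 0.01071 × 26.98 = 0.289 g.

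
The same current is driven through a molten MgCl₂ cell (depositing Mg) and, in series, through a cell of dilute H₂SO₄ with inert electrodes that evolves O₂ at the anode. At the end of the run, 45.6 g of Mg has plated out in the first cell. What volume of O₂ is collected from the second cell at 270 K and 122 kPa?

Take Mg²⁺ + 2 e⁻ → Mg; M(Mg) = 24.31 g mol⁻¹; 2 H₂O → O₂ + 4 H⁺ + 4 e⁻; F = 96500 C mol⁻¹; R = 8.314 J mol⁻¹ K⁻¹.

17.3 L

n(Mg) = 45.6 / 24.31 = 1.876 mol, so n(e⁻) = 2 × 1.876 = 3.752 mol.
The cells are in series, so the same 3.752 mol of electrons passes through the second cell.
2 H₂O → O₂ + 4 H⁺ + 4 e⁻ — 4 mol e⁻ per mol O₂, so n(O₂) = 3.752/4 = 0.9379 mol.
V = nRT/P = (0.9379 × 8.314 × 270) / (122 × 10³) = 0.0173 m³ = 17.3 L.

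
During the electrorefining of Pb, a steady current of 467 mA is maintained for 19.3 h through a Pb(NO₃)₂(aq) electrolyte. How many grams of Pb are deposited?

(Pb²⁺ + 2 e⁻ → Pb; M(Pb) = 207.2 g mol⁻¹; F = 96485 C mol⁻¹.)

Q = I·t = 0.4670 A × 69480 s = 32450 C.
n(e⁻) = Q/F = 32450 / 96485 = 0.3363 mol.
Pb²⁺ + 2 e⁻ → Pb, so n(Pb) = n(e⁻)/2 = 0.1681 mol.
m = n·M = 0.1681 × 207.2 = 34.8 g.

34.8 g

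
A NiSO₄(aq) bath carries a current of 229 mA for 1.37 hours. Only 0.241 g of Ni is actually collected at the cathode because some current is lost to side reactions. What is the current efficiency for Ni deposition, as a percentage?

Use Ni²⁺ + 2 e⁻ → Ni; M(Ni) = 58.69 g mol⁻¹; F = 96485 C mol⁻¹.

Q = I·t = 0.2290 × 4932.0 = 1129 C; n(e⁻) = 1129/96485 = 0.01171 mol.
Theoretical n(Ni) = n(e⁻)/2 = 0.005853 mol, i.e. m_theo = 0.005853 × 58.69 = 0.3435 g.
Efficiency = m_actual / m_theo = 0.241 / 0.3435 = 70.2 %.

70.2 %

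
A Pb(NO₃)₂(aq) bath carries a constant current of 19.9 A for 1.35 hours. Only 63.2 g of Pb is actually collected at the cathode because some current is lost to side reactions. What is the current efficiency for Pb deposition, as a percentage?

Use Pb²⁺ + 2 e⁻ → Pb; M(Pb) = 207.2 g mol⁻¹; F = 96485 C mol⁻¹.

Q = I·t = 19.90 × 4860.0 = 96710 C; n(e⁻) = 96710/96485 = 1.002 mol.
Theoretical n(Pb) = n(e⁻)/2 = 0.5012 mol, i.e. m_theo = 0.5012 × 207.2 = 103.8 g.
Efficiency = m_actual / m_theo = 63.2 / 103.8 = 60.9 %.

60.9 %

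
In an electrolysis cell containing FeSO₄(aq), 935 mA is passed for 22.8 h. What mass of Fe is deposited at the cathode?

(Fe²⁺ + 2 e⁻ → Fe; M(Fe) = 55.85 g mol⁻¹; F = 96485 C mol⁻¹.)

Q = I·t = 0.9350 A × 82080 s = 76740 C.
n(e⁻) = Q/F = 76740 / 96485 = 0.7954 mol.
Fe²⁺ + 2 e⁻ → Fe, so n(Fe) = n(e⁻)/2 = 0.3977 mol.
m = n·M = 0.3977 × 55.85 = 22.2 g.

22.2 g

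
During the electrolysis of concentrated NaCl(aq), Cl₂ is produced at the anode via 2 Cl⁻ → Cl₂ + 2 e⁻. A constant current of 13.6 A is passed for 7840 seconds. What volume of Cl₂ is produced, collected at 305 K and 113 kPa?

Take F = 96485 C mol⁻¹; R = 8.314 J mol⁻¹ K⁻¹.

Q = I·t = 13.60 A × 7840.0 s = 106600 C.
n(e⁻) = Q/F = 106600 / 96485 = 1.105 mol.
2 electrons are transferred per Cl₂ molecule, so n(Cl₂) = 1.105 / 2 = 0.5525 mol.
V = nRT/P = (0.5525 × 8.314 × 305) / (113 × 10³ Pa) = 0.0124 m³ = 12.4 L.

12.4 L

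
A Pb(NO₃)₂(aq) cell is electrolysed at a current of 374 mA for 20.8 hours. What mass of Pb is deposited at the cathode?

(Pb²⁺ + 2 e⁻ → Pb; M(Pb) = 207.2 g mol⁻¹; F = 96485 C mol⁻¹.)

30.1 g

Q = I·t = 0.3740 A × 74880 s = 28010 C.
n(e⁻) = Q/F = 28010 / 96485 = 0.2903 mol.
Pb²⁺ + 2 e⁻ → Pb, so n(Pb) = n(e⁻)/2 = 0.1451 mol.
m = n·M = 0.1451 × 207.2 = 30.1 g.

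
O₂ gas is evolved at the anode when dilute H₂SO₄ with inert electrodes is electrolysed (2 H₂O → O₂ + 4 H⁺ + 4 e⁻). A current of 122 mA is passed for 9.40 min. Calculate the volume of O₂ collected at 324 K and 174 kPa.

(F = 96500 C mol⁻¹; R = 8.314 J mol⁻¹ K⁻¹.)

0.00276 L

Q = I·t = 0.1220 A × 564.00 s = 68.81 C.
n(e⁻) = Q/F = 68.81 / 96500 = 0.0007130 mol.
4 electrons are transferred per O₂ molecule, so n(O₂) = 0.0007130 / 4 = 0.0001783 mol.
V = nRT/P = (0.0001783 × 8.314 × 324) / (174 × 10³ Pa) = 2.76 × 10⁻⁶ m³ = 0.00276 L.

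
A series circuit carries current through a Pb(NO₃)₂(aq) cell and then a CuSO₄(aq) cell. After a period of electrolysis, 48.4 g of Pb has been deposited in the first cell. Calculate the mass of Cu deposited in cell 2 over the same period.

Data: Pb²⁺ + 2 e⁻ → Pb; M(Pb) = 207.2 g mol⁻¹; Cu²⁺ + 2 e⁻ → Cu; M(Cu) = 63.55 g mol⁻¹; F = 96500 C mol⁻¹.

14.8 g

n(Pb) = 48.4 / 207.2 = 0.2336 mol.
Since Pb²⁺ + 2 e⁻ → Pb, n(e⁻) passed = 2 × 0.2336 = 0.4672 mol.
Cells in series carry the same charge, so the same 0.4672 mol of electrons passes through cell 2.
Cu²⁺ + 2 e⁻ → Cu, so n(Cu) = 0.4672 / 2 = 0.2336 mol.
m(Cu) = 0.2336 × 63.55 = 14.8 g.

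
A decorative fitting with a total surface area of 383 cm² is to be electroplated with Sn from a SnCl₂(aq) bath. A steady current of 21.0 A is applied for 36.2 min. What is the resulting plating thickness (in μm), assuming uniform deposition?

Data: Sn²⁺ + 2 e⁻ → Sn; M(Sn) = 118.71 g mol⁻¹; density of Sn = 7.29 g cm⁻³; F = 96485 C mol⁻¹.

100 μm

Q = I·t = 21.00 × 2172.0 = 45610 C; n(e⁻) = 0.4727 mol.
n(Sn) = n(e⁻)/2 = 0.2364 mol, so m = 0.2364 × 118.71 = 28.06 g.
Volume = m/ρ = 28.06 / 7.29 = 3.849 cm³.
Thickness = V/A = 3.849 / 383 = 0.0100 cm = 100 μm.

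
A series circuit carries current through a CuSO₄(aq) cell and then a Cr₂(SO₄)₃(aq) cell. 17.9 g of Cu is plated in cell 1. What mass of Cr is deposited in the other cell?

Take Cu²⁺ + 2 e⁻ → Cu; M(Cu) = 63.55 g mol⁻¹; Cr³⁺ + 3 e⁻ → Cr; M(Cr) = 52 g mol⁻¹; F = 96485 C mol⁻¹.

n(Cu) = 17.9 / 63.55 = 0.2817 mol.
Since Cu²⁺ + 2 e⁻ → Cu, n(e⁻) passed = 2 × 0.2817 = 0.5633 mol.
Cells in series carry the same charge, so the same 0.5633 mol of electrons passes through cell 2.
Cr³⁺ + 3 e⁻ → Cr, so n(Cr) = 0.5633 / 3 = 0.1878 mol.
m(Cr) = 0.1878 × 52 = 9.76 g.

9.76 g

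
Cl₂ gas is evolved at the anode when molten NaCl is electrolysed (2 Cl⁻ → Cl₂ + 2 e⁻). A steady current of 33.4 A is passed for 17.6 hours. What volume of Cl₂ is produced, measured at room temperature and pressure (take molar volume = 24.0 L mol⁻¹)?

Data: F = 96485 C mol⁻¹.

263 L

Q = I·t = 33.40 A × 63360 s = 2116000 C.
n(e⁻) = Q/F = 2116000 / 96485 = 21.93 mol.
2 electrons are transferred per Cl₂ molecule, so n(Cl₂) = 21.93 / 2 = 10.97 mol.
V = n × V_m = 10.97 × 24.0 = 263 L.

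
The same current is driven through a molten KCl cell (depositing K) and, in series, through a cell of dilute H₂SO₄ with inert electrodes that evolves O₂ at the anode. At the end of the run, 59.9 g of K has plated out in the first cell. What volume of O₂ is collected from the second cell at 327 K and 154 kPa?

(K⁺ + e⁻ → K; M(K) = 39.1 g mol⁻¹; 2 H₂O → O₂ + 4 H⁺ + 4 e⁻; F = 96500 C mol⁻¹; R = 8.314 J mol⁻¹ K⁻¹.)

6.76 L

n(K) = 59.9 / 39.1 = 1.532 mol, so n(e⁻) = 1 × 1.532 = 1.532 mol.
The cells are in series, so the same 1.532 mol of electrons passes through the second cell.
2 H₂O → O₂ + 4 H⁺ + 4 e⁻ — 4 mol e⁻ per mol O₂, so n(O₂) = 1.532/4 = 0.3830 mol.
V = nRT/P = (0.3830 × 8.314 × 327) / (154 × 10³) = 0.00676 m³ = 6.76 L.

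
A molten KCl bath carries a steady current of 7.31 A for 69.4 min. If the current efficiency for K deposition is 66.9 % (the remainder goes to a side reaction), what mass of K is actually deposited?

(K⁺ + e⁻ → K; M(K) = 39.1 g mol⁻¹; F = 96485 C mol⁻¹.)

Q = I·t = 7.310 × 4164.0 = 30440 C.
n(e⁻) = 30440/96485 = 0.3155 mol; theoretically n(K) = 0.3155/1 = 0.3155 mol, m_theo = 12.34 g.
At 66.9 % efficiency, m_actual = 0.669 × 12.34 = 8.25 g.

8.25 g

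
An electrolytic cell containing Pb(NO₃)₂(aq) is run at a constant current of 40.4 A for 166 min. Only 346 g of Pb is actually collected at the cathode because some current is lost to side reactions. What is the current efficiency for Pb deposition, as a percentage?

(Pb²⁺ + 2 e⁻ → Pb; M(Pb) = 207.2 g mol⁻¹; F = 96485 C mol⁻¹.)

Q = I·t = 40.40 × 9960.0 = 402400 C; n(e⁻) = 402400/96485 = 4.170 mol.
Theoretical n(Pb) = n(e⁻)/2 = 2.085 mol, i.e. m_theo = 2.085 × 207.2 = 432.1 g.
Efficiency = m_actual / m_theo = 346 / 432.1 = 80.1 %.

80.1 %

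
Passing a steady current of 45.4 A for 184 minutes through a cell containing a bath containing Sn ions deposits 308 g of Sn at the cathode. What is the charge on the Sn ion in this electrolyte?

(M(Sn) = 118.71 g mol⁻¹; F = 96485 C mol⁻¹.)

Q = I·t = 45.40 A × 11040 s = 501200 C, so n(e⁻) = 501200/96485 = 5.195 mol.
n(Sn) deposited = 308 / 118.71 = 2.595 mol.
Electrons per atom = n(e⁻)/n(Sn) = 5.195 / 2.595 = 2.00 ≈ 2, so the ion is Sn²⁺.

+2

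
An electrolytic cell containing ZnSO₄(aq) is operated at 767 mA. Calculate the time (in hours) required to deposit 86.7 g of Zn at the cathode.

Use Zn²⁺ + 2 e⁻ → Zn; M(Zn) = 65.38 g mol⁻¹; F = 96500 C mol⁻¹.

92.7 h

n(Zn) = m/M = 86.7 / 65.38 = 1.326 mol.
Each Zn atom requires 2 electrons, so n(e⁻) = 2 × 1.326 = 2.652 mol.
Q = n(e⁻)·F = 2.652 × 96500 = 255900 C.
t = Q/I = 255900 / 0.7670 A = 333700 s = 92.7 h.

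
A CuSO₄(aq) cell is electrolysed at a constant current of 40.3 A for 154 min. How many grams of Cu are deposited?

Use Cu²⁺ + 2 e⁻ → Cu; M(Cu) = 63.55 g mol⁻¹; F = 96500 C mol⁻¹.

Q = I·t = 40.30 A × 9240.0 s = 372400 C.
n(e⁻) = Q/F = 372400 / 96500 = 3.859 mol.
Cu²⁺ + 2 e⁻ → Cu, so n(Cu) = n(e⁻)/2 = 1.929 mol.
m = n·M = 1.929 × 63.55 = 123 g.

123 g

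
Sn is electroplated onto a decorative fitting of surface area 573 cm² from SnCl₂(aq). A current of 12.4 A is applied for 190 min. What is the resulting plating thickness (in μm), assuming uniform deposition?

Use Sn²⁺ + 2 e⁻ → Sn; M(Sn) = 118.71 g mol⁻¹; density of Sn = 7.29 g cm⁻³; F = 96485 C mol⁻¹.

208 μm

Q = I·t = 12.40 × 11400 = 141400 C; n(e⁻) = 1.465 mol.
n(Sn) = n(e⁻)/2 = 0.7325 mol, so m = 0.7325 × 118.71 = 86.96 g.
Volume = m/ρ = 86.96 / 7.29 = 11.93 cm³.
Thickness = V/A = 11.93 / 573 = 0.0208 cm = 208 μm.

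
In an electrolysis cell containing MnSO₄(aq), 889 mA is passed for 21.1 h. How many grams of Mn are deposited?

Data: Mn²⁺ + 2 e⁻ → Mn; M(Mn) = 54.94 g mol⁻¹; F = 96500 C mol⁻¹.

Q = I·t = 0.8890 A × 75960 s = 67530 C.
n(e⁻) = Q/F = 67530 / 96500 = 0.6998 mol.
Mn²⁺ + 2 e⁻ → Mn, so n(Mn) = n(e⁻)/2 = 0.3499 mol.
m = n·M = 0.3499 × 54.94 = 19.2 g.

19.2 g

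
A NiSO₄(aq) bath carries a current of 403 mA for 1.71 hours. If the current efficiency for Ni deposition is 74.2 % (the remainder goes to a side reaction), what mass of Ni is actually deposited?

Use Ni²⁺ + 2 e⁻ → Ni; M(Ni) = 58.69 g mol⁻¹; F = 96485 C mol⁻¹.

0.560 g

Q = I·t = 0.4030 × 6156.0 = 2481 C.
n(e⁻) = 2481/96485 = 0.02571 mol; theoretically n(Ni) = 0.02571/2 = 0.01286 mol, m_theo = 0.7545 g.
At 74.2 % efficiency, m_actual = 0.742 × 0.7545 = 0.560 g.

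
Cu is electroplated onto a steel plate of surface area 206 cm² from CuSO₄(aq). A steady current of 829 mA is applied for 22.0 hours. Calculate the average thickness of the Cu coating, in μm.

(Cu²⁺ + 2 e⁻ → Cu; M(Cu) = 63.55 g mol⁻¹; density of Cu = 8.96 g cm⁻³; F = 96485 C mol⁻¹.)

117 μm

Q = I·t = 0.8290 × 79200 = 65660 C; n(e⁻) = 0.6805 mol.
n(Cu) = n(e⁻)/2 = 0.3402 mol, so m = 0.3402 × 63.55 = 21.62 g.
Volume = m/ρ = 21.62 / 8.96 = 2.413 cm³.
Thickness = V/A = 2.413 / 206 = 0.0117 cm = 117 μm.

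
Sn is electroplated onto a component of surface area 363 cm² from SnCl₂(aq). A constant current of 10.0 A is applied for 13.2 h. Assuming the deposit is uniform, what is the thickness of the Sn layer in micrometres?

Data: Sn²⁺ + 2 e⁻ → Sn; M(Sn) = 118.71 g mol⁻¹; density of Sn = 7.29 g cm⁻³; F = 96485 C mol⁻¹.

Q = I·t = 10.00 × 47520 = 475200 C; n(e⁻) = 4.925 mol.
n(Sn) = n(e⁻)/2 = 2.463 mol, so m = 2.463 × 118.71 = 292.3 g.
Volume = m/ρ = 292.3 / 7.29 = 40.10 cm³.
Thickness = V/A = 40.10 / 363 = 0.110 cm = 1100 μm.

1100 μm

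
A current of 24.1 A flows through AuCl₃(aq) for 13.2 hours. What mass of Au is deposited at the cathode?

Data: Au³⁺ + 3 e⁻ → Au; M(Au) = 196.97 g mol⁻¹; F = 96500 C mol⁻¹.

779 g

Q = I·t = 24.10 A × 47520 s = 1145000 C.
n(e⁻) = Q/F = 1145000 / 96500 = 11.87 mol.
Au³⁺ + 3 e⁻ → Au, so n(Au) = n(e⁻)/3 = 3.956 mol.
m = n·M = 3.956 × 196.97 = 779 g.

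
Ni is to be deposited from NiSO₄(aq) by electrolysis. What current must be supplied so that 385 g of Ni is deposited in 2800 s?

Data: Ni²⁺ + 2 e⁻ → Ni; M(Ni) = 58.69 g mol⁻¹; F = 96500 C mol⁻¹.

452 A

n(Ni) = 385 / 58.69 = 6.560 mol.
n(e⁻) = 2 × 6.560 = 13.12 mol.
Q = n(e⁻)·F = 13.12 × 96500 = 1266000 C.
I = Q/t = 1266000 / 2800.0 s = 452 A.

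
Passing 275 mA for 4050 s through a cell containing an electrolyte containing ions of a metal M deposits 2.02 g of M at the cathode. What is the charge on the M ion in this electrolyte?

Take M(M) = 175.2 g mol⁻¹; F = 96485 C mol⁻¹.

Q = I·t = 0.2750 A × 4050.0 s = 1114 C, so n(e⁻) = 1114/96485 = 0.01154 mol.
n(M) deposited = 2.02 / 175.2 = 0.01153 mol.
Electrons per atom = n(e⁻)/n(M) = 0.01154 / 0.01153 = 1.00 ≈ 1, so the ion is M⁺.

+1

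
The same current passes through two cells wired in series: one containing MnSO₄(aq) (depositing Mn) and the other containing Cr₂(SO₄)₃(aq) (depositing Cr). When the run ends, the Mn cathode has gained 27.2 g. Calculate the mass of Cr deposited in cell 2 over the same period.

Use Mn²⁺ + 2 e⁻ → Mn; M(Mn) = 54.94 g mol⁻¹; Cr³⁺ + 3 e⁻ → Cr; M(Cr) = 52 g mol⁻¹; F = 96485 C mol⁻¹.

17.2 g

n(Mn) = 27.2 / 54.94 = 0.4951 mol.
Since Mn²⁺ + 2 e⁻ → Mn, n(e⁻) passed = 2 × 0.4951 = 0.9902 mol.
Cells in series carry the same charge, so the same 0.9902 mol of electrons passes through cell 2.
Cr³⁺ + 3 e⁻ → Cr, so n(Cr) = 0.9902 / 3 = 0.3301 mol.
m(Cr) = 0.3301 × 52 = 17.2 g.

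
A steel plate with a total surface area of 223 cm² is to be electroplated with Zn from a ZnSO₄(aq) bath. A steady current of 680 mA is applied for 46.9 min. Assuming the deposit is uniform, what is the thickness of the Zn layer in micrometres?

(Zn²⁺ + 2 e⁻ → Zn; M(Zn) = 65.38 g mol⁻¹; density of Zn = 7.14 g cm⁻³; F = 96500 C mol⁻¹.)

Q = I·t = 0.6800 × 2814.0 = 1914 C; n(e⁻) = 0.01983 mol.
n(Zn) = n(e⁻)/2 = 0.009915 mol, so m = 0.009915 × 65.38 = 0.6482 g.
Volume = m/ρ = 0.6482 / 7.14 = 0.09079 cm³.
Thickness = V/A = 0.09079 / 223 = 4.07 × 10⁻⁴ cm = 4.07 μm.

4.07 μm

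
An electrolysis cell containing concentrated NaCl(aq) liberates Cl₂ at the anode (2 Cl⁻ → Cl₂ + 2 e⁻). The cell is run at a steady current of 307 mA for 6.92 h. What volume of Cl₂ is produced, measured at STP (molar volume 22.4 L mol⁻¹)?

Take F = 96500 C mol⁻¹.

Q = I·t = 0.3070 A × 24912 s = 7648 C.
n(e⁻) = Q/F = 7648 / 96500 = 0.07925 mol.
2 electrons are transferred per Cl₂ molecule, so n(Cl₂) = 0.07925 / 2 = 0.03963 mol.
V = n × V_m = 0.03963 × 22.4 = 0.888 L.

0.888 L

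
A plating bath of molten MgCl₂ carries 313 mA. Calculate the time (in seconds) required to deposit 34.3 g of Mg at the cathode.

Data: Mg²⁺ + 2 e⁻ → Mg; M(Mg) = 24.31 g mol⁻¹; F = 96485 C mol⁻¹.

n(Mg) = m/M = 34.3 / 24.31 = 1.411 mol.
Each Mg atom requires 2 electrons, so n(e⁻) = 2 × 1.411 = 2.822 mol.
Q = n(e⁻)·F = 2.822 × 96485 = 272300 C.
t = Q/I = 272300 / 0.3130 A = 869900 s.

8.70 × 10⁵ s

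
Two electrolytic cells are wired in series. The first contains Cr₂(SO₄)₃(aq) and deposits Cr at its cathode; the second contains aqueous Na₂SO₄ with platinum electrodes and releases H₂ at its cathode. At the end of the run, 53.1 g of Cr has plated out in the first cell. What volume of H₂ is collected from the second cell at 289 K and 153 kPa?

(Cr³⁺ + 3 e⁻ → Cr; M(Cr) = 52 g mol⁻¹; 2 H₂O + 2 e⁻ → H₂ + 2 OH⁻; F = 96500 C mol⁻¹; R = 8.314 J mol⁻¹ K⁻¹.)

24.1 L

n(Cr) = 53.1 / 52 = 1.021 mol, so n(e⁻) = 3 × 1.021 = 3.063 mol.
The cells are in series, so the same 3.063 mol of electrons passes through the second cell.
2 H₂O + 2 e⁻ → H₂ + 2 OH⁻ — 2 mol e⁻ per mol H₂, so n(H₂) = 3.063/2 = 1.532 mol.
V = nRT/P = (1.532 × 8.314 × 289) / (153 × 10³) = 0.0241 m³ = 24.1 L.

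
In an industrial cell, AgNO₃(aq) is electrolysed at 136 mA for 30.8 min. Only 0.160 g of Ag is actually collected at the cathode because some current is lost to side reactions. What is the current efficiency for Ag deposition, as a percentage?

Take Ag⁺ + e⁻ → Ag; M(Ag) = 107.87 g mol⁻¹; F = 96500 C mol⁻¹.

Q = I·t = 0.1360 × 1848.0 = 251.3 C; n(e⁻) = 251.3/96500 = 0.002604 mol.
Theoretical n(Ag) = n(e⁻)/1 = 0.002604 mol, i.e. m_theo = 0.002604 × 107.87 = 0.2809 g.
Efficiency = m_actual / m_theo = 0.160 / 0.2809 = 57.0 %.

57.0 %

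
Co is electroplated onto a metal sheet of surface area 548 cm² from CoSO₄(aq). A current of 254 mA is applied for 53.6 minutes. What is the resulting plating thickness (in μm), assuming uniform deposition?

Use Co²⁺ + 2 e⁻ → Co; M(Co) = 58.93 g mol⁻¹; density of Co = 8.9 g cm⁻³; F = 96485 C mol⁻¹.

0.511 μm

Q = I·t = 0.2540 × 3216.0 = 816.9 C; n(e⁻) = 0.008466 mol.
n(Co) = n(e⁻)/2 = 0.004233 mol, so m = 0.004233 × 58.93 = 0.2495 g.
Volume = m/ρ = 0.2495 / 8.9 = 0.02803 cm³.
Thickness = V/A = 0.02803 / 548 = 5.11 × 10⁻⁵ cm = 0.511 μm.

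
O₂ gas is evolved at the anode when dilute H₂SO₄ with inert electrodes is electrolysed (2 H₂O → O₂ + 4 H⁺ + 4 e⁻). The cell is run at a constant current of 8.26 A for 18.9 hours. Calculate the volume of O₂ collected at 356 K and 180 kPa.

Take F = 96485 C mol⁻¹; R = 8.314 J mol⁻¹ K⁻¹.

Q = I·t = 8.260 A × 68040 s = 562000 C.
n(e⁻) = Q/F = 562000 / 96485 = 5.825 mol.
4 electrons are transferred per O₂ molecule, so n(O₂) = 5.825 / 4 = 1.456 mol.
V = nRT/P = (1.456 × 8.314 × 356) / (180 × 10³ Pa) = 0.0239 m³ = 23.9 L.

23.9 L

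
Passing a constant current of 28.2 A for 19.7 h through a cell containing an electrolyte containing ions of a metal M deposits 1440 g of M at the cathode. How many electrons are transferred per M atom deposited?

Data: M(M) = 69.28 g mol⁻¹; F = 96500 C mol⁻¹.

1

Q = I·t = 28.20 A × 70920 s = 2000000 C, so n(e⁻) = 2000000/96500 = 20.72 mol.
n(M) deposited = 1440 / 69.28 = 20.79 mol.
Electrons per atom = n(e⁻)/n(M) = 20.72 / 20.79 = 0.997 ≈ 1, so the ion is M⁺.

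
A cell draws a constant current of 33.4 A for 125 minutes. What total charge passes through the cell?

2.50 × 10⁵ C

Q = I·t = 33.40 A × 7500.0 s = 2.50 × 10⁵ C.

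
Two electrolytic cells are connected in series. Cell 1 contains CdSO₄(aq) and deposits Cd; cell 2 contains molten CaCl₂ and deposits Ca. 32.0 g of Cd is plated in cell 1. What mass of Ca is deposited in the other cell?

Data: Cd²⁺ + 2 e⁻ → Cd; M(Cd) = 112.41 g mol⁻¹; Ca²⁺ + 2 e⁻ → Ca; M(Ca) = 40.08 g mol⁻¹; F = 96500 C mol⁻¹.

11.4 g

n(Cd) = 32.0 / 112.41 = 0.2847 mol.
Since Cd²⁺ + 2 e⁻ → Cd, n(e⁻) passed = 2 × 0.2847 = 0.5693 mol.
Cells in series carry the same charge, so the same 0.5693 mol of electrons passes through cell 2.
Ca²⁺ + 2 e⁻ → Ca, so n(Ca) = 0.5693 / 2 = 0.2847 mol.
m(Ca) = 0.2847 × 40.08 = 11.4 g.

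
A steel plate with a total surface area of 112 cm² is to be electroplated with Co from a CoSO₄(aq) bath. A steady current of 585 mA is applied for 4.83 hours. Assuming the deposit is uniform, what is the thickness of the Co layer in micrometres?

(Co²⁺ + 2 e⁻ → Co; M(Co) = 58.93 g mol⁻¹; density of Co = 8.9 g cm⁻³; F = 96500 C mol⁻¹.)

Q = I·t = 0.5850 × 17388 = 10170 C; n(e⁻) = 0.1054 mol.
n(Co) = n(e⁻)/2 = 0.05270 mol, so m = 0.05270 × 58.93 = 3.106 g.
Volume = m/ρ = 3.106 / 8.9 = 0.3490 cm³.
Thickness = V/A = 0.3490 / 112 = 0.00312 cm = 31.2 μm.

31.2 μm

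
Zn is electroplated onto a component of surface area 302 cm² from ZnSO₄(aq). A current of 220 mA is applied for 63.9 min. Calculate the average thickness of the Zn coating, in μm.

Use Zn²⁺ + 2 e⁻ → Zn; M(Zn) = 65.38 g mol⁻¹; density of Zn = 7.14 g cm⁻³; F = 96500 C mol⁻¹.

1.33 μm

Q = I·t = 0.2200 × 3834.0 = 843.5 C; n(e⁻) = 0.008741 mol.
n(Zn) = n(e⁻)/2 = 0.004370 mol, so m = 0.004370 × 65.38 = 0.2857 g.
Volume = m/ρ = 0.2857 / 7.14 = 0.04002 cm³.
Thickness = V/A = 0.04002 / 302 = 1.33 × 10⁻⁴ cm = 1.33 μm.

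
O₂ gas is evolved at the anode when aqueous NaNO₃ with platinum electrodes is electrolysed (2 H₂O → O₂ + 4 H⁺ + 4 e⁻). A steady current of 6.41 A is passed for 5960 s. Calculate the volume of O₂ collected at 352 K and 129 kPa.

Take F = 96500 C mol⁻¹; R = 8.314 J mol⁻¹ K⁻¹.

Q = I·t = 6.410 A × 5960.0 s = 38200 C.
n(e⁻) = Q/F = 38200 / 96500 = 0.3959 mol.
4 electrons are transferred per O₂ molecule, so n(O₂) = 0.3959 / 4 = 0.09897 mol.
V = nRT/P = (0.09897 × 8.314 × 352) / (129 × 10³ Pa) = 0.00225 m³ = 2.25 L.

2.25 L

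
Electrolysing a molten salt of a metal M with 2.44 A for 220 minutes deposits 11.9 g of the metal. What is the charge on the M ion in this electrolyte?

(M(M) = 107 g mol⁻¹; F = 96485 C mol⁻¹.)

Q = I·t = 2.440 A × 13200 s = 32210 C, so n(e⁻) = 32210/96485 = 0.3338 mol.
n(M) deposited = 11.9 / 107 = 0.1112 mol.
Electrons per atom = n(e⁻)/n(M) = 0.3338 / 0.1112 = 3.00 ≈ 3, so the ion is M³⁺.

+3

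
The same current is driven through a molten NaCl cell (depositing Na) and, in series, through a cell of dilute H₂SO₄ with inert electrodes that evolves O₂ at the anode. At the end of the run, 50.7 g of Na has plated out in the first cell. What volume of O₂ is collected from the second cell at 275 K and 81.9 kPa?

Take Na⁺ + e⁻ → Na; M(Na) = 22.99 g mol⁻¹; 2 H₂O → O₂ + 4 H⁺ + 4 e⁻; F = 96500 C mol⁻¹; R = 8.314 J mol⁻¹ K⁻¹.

n(Na) = 50.7 / 22.99 = 2.205 mol, so n(e⁻) = 1 × 2.205 = 2.205 mol.
The cells are in series, so the same 2.205 mol of electrons passes through the second cell.
2 H₂O → O₂ + 4 H⁺ + 4 e⁻ — 4 mol e⁻ per mol O₂, so n(O₂) = 2.205/4 = 0.5513 mol.
V = nRT/P = (0.5513 × 8.314 × 275) / (81.9 × 10³) = 0.0154 m³ = 15.4 L.

15.4 L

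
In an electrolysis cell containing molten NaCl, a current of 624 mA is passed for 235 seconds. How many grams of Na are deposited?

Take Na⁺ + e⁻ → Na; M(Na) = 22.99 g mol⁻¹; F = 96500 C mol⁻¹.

0.0349 g

Q = I·t = 0.6240 A × 235.00 s = 146.6 C.
n(e⁻) = Q/F = 146.6 / 96500 = 0.001520 mol.
Na⁺ + e⁻ → Na, so n(Na) = n(e⁻)/1 = 0.001520 mol.
m = n·M = 0.001520 × 22.99 = 0.0349 g.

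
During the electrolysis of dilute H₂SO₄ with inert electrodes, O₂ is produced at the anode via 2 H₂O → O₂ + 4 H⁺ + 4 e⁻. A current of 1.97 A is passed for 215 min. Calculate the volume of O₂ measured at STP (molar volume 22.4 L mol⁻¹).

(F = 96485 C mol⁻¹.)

Q = I·t = 1.970 A × 12900 s = 25410 C.
n(e⁻) = Q/F = 25410 / 96485 = 0.2634 mol.
4 electrons are transferred per O₂ molecule, so n(O₂) = 0.2634 / 4 = 0.06585 mol.
V = n × V_m = 0.06585 × 22.4 = 1.47 L.

1.47 L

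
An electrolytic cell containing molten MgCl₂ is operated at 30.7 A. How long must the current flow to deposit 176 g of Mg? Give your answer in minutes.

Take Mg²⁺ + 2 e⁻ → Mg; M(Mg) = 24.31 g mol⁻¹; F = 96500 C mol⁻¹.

n(Mg) = m/M = 176 / 24.31 = 7.240 mol.
Each Mg atom requires 2 electrons, so n(e⁻) = 2 × 7.240 = 14.48 mol.
Q = n(e⁻)·F = 14.48 × 96500 = 1397000 C.
t = Q/I = 1397000 / 30.70 A = 45510 s = 759 min.

759 min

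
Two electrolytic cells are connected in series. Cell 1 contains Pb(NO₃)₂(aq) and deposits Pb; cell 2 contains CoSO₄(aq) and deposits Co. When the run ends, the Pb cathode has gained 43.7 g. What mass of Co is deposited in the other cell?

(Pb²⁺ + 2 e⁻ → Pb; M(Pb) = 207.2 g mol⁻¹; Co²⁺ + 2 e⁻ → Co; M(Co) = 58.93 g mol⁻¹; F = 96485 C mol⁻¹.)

12.4 g

n(Pb) = 43.7 / 207.2 = 0.2109 mol.
Since Pb²⁺ + 2 e⁻ → Pb, n(e⁻) passed = 2 × 0.2109 = 0.4218 mol.
Cells in series carry the same charge, so the same 0.4218 mol of electrons passes through cell 2.
Co²⁺ + 2 e⁻ → Co, so n(Co) = 0.4218 / 2 = 0.2109 mol.
m(Co) = 0.2109 × 58.93 = 12.4 g.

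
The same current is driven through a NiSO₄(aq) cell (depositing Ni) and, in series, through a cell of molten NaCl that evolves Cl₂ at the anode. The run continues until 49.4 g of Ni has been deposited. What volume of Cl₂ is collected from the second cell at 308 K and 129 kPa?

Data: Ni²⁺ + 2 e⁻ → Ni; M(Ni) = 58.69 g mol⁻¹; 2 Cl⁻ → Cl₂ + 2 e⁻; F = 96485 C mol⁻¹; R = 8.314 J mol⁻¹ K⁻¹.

n(Ni) = 49.4 / 58.69 = 0.8417 mol, so n(e⁻) = 2 × 0.8417 = 1.683 mol.
The cells are in series, so the same 1.683 mol of electrons passes through the second cell.
2 Cl⁻ → Cl₂ + 2 e⁻ — 2 mol e⁻ per mol Cl₂, so n(Cl₂) = 1.683/2 = 0.8417 mol.
V = nRT/P = (0.8417 × 8.314 × 308) / (129 × 10³) = 0.0167 m³ = 16.7 L.

16.7 L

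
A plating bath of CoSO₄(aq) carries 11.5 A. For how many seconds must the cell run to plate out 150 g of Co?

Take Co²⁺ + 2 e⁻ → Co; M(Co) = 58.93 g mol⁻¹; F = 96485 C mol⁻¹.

42700 s

n(Co) = m/M = 150 / 58.93 = 2.545 mol.
Each Co atom requires 2 electrons, so n(e⁻) = 2 × 2.545 = 5.091 mol.
Q = n(e⁻)·F = 5.091 × 96485 = 491200 C.
t = Q/I = 491200 / 11.50 A = 42710 s.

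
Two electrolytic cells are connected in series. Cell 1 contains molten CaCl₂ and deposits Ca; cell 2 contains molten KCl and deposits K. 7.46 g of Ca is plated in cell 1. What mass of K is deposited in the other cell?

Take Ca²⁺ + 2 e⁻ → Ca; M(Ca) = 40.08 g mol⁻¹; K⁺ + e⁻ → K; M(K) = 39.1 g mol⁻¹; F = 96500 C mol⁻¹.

n(Ca) = 7.46 / 40.08 = 0.1861 mol.
Since Ca²⁺ + 2 e⁻ → Ca, n(e⁻) passed = 2 × 0.1861 = 0.3723 mol.
Cells in series carry the same charge, so the same 0.3723 mol of electrons passes through cell 2.
K⁺ + e⁻ → K, so n(K) = 0.3723 / 1 = 0.3723 mol.
m(K) = 0.3723 × 39.1 = 14.6 g.

14.6 g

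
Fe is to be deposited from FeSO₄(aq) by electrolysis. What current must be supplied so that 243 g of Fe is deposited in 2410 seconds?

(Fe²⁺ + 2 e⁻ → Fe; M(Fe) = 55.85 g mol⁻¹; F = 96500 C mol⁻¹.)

n(Fe) = 243 / 55.85 = 4.351 mol.
n(e⁻) = 2 × 4.351 = 8.702 mol.
Q = n(e⁻)·F = 8.702 × 96500 = 839700 C.
I = Q/t = 839700 / 2410.0 s = 348 A.

348 A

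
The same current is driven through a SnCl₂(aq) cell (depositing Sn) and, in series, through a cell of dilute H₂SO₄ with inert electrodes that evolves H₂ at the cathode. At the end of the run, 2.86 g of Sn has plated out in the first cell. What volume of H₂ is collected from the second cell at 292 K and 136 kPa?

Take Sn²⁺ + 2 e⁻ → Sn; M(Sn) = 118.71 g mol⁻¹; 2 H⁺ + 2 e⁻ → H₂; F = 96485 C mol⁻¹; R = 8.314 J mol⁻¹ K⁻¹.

0.430 L

n(Sn) = 2.86 / 118.71 = 0.02409 mol, so n(e⁻) = 2 × 0.02409 = 0.04818 mol.
The cells are in series, so the same 0.04818 mol of electrons passes through the second cell.
2 H⁺ + 2 e⁻ → H₂ — 2 mol e⁻ per mol H₂, so n(H₂) = 0.04818/2 = 0.02409 mol.
V = nRT/P = (0.02409 × 8.314 × 292) / (136 × 10³) = 4.30 × 10⁻⁴ m³ = 0.430 L.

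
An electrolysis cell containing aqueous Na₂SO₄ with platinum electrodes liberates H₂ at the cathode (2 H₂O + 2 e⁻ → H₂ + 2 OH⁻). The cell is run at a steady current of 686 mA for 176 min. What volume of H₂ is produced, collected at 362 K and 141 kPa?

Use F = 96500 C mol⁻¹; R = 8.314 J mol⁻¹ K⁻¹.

Q = I·t = 0.6860 A × 10560 s = 7244 C.
n(e⁻) = Q/F = 7244 / 96500 = 0.07507 mol.
2 electrons are transferred per H₂ molecule, so n(H₂) = 0.07507 / 2 = 0.03753 mol.
V = nRT/P = (0.03753 × 8.314 × 362) / (141 × 10³ Pa) = 8.01 × 10⁻⁴ m³ = 0.801 L.

0.801 L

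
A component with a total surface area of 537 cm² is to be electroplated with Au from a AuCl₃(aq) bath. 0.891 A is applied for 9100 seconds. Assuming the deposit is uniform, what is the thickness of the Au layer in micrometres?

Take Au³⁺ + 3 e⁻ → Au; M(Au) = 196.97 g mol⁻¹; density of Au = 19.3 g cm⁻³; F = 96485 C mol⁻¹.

Q = I·t = 0.8910 × 9100.0 = 8108 C; n(e⁻) = 0.08403 mol.
n(Au) = n(e⁻)/3 = 0.02801 mol, so m = 0.02801 × 196.97 = 5.517 g.
Volume = m/ρ = 5.517 / 19.3 = 0.2859 cm³.
Thickness = V/A = 0.2859 / 537 = 5.32 × 10⁻⁴ cm = 5.32 μm.

5.32 μm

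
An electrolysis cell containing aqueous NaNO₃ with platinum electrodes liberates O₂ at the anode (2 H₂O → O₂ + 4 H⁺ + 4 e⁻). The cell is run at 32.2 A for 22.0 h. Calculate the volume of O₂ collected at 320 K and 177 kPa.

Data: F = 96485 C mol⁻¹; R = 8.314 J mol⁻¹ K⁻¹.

Q = I·t = 32.20 A × 79200 s = 2550000 C.
n(e⁻) = Q/F = 2550000 / 96485 = 26.43 mol.
4 electrons are transferred per O₂ molecule, so n(O₂) = 26.43 / 4 = 6.608 mol.
V = nRT/P = (6.608 × 8.314 × 320) / (177 × 10³ Pa) = 0.0993 m³ = 99.3 L.

99.3 L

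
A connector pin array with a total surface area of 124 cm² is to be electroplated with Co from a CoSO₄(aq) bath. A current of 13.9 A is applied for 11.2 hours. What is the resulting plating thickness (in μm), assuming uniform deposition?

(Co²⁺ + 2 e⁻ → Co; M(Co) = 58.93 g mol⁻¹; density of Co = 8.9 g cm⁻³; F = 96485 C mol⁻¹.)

Q = I·t = 13.90 × 40320 = 560400 C; n(e⁻) = 5.809 mol.
n(Co) = n(e⁻)/2 = 2.904 mol, so m = 2.904 × 58.93 = 171.2 g.
Volume = m/ρ = 171.2 / 8.9 = 19.23 cm³.
Thickness = V/A = 19.23 / 124 = 0.155 cm = 1550 μm.

1550 μm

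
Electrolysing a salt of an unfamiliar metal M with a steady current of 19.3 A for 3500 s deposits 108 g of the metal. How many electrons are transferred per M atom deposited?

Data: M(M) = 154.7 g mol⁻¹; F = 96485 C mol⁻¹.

1

Q = I·t = 19.30 A × 3500.0 s = 67550 C, so n(e⁻) = 67550/96485 = 0.7001 mol.
n(M) deposited = 108 / 154.7 = 0.6981 mol.
Electrons per atom = n(e⁻)/n(M) = 0.7001 / 0.6981 = 1.00 ≈ 1, so the ion is M⁺.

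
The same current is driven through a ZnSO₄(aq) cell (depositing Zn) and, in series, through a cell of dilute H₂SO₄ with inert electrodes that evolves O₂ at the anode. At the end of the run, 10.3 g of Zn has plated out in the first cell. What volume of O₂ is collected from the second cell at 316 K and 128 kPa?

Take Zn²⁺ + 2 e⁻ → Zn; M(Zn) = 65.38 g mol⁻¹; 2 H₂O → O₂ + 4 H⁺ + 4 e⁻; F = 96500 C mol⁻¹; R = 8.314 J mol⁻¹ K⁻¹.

n(Zn) = 10.3 / 65.38 = 0.1575 mol, so n(e⁻) = 2 × 0.1575 = 0.3151 mol.
The cells are in series, so the same 0.3151 mol of electrons passes through the second cell.
2 H₂O → O₂ + 4 H⁺ + 4 e⁻ — 4 mol e⁻ per mol O₂, so n(O₂) = 0.3151/4 = 0.07877 mol.
V = nRT/P = (0.07877 × 8.314 × 316) / (128 × 10³) = 0.00162 m³ = 1.62 L.

1.62 L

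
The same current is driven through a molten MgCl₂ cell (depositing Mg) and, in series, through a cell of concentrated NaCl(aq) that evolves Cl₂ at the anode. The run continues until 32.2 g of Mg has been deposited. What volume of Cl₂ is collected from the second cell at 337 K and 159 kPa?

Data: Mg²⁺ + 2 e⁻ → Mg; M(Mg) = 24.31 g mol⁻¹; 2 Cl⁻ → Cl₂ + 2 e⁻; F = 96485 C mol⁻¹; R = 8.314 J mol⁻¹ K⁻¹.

23.3 L

n(Mg) = 32.2 / 24.31 = 1.325 mol, so n(e⁻) = 2 × 1.325 = 2.649 mol.
The cells are in series, so the same 2.649 mol of electrons passes through the second cell.
2 Cl⁻ → Cl₂ + 2 e⁻ — 2 mol e⁻ per mol Cl₂, so n(Cl₂) = 2.649/2 = 1.325 mol.
V = nRT/P = (1.325 × 8.314 × 337) / (159 × 10³) = 0.0233 m³ = 23.3 L.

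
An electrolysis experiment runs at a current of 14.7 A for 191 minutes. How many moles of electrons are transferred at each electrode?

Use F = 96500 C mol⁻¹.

Q = I·t = 14.70 A × 11460 s = 168500 C.
n(e⁻) = Q/F = 168500 / 96500 = 1.75 mol.

1.75 mol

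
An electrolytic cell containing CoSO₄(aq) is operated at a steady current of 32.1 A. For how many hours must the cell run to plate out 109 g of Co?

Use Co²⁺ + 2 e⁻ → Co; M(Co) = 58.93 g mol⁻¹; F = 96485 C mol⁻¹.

n(Co) = m/M = 109 / 58.93 = 1.850 mol.
Each Co atom requires 2 electrons, so n(e⁻) = 2 × 1.850 = 3.699 mol.
Q = n(e⁻)·F = 3.699 × 96485 = 356900 C.
t = Q/I = 356900 / 32.10 A = 11120 s = 3.09 h.

3.09 h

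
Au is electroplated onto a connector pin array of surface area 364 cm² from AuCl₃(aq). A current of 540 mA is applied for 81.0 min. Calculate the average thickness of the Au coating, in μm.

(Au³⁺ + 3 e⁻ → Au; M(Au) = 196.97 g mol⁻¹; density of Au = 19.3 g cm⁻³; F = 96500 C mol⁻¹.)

2.54 μm

Q = I·t = 0.5400 × 4860.0 = 2624 C; n(e⁻) = 0.02720 mol.
n(Au) = n(e⁻)/3 = 0.009065 mol, so m = 0.009065 × 196.97 = 1.786 g.
Volume = m/ρ = 1.786 / 19.3 = 0.09252 cm³.
Thickness = V/A = 0.09252 / 364 = 2.54 × 10⁻⁴ cm = 2.54 μm.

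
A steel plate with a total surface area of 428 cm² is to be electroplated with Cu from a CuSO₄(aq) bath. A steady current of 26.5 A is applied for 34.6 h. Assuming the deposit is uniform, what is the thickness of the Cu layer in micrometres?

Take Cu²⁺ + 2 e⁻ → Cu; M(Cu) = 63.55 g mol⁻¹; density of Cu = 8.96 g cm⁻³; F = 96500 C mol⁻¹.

Q = I·t = 26.50 × 124560 = 3301000 C; n(e⁻) = 34.21 mol.
n(Cu) = n(e⁻)/2 = 17.10 mol, so m = 17.10 × 63.55 = 1087 g.
Volume = m/ρ = 1087 / 8.96 = 121.3 cm³.
Thickness = V/A = 121.3 / 428 = 0.283 cm = 2830 μm.

2830 μm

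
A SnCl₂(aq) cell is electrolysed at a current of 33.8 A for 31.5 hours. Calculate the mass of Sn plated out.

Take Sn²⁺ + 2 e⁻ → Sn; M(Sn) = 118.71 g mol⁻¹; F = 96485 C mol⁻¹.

2360 g

Q = I·t = 33.80 A × 113400 s = 3833000 C.
n(e⁻) = Q/F = 3833000 / 96485 = 39.73 mol.
Sn²⁺ + 2 e⁻ → Sn, so n(Sn) = n(e⁻)/2 = 19.86 mol.
m = n·M = 19.86 × 118.71 = 2360 g.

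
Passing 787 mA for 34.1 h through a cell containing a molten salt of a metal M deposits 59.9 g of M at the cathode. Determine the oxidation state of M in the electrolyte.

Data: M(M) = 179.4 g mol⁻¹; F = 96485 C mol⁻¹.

Q = I·t = 0.7870 A × 122760 s = 96610 C, so n(e⁻) = 96610/96485 = 1.001 mol.
n(M) deposited = 59.9 / 179.4 = 0.3339 mol.
Electrons per atom = n(e⁻)/n(M) = 1.001 / 0.3339 = 3.00 ≈ 3, so the ion is M³⁺.

+3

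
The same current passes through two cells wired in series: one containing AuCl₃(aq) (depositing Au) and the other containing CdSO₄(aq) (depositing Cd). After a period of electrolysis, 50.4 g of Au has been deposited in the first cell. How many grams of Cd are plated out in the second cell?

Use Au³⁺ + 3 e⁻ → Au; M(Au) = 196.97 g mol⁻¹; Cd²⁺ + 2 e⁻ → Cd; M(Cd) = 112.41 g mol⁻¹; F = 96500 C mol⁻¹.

n(Au) = 50.4 / 196.97 = 0.2559 mol.
Since Au³⁺ + 3 e⁻ → Au, n(e⁻) passed = 3 × 0.2559 = 0.7676 mol.
Cells in series carry the same charge, so the same 0.7676 mol of electrons passes through cell 2.
Cd²⁺ + 2 e⁻ → Cd, so n(Cd) = 0.7676 / 2 = 0.3838 mol.
m(Cd) = 0.3838 × 112.41 = 43.1 g.

43.1 g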